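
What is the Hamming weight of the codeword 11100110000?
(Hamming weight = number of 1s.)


Counting 1s in 11100110000

5


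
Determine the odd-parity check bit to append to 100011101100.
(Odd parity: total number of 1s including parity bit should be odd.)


Number of 1s in data: 6
Parity bit: 1

1


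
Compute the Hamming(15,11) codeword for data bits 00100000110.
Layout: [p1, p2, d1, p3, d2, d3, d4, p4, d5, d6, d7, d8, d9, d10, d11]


Parity bits: p1=1, p2=0, p3=1, p4=0

100101000000110


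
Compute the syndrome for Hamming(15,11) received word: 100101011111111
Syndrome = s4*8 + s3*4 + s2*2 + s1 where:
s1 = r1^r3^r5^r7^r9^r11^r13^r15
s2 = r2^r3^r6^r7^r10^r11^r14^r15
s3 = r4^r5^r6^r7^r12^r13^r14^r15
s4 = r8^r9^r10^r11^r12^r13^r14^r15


s1=1, s2=1, s3=0, s4=0

Syndrome = 3 (error at position 3)


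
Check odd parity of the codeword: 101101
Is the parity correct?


Number of 1s: 4

No, parity error (4 ones)


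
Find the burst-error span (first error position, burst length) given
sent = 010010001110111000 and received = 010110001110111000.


XOR: 000100000000000000

Burst at position 3, length 1


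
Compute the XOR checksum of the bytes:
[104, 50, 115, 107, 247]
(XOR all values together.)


XOR chain: 104 ^ 50 ^ 115 ^ 107 ^ 247 = 181

181


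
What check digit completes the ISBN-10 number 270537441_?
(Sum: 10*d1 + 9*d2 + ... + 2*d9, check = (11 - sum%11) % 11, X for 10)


Weighted sum: 201
201 mod 11 = 3

Check digit: 8


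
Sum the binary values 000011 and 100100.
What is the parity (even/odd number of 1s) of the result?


000011 = 3
100100 = 36
Sum = 39 = 100111
1s count = 4

even parity (4 ones in 100111)


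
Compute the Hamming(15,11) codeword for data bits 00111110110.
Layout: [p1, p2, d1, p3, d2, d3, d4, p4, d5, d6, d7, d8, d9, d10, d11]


Parity bits: p1=0, p2=1, p3=0, p4=1

010001111110110


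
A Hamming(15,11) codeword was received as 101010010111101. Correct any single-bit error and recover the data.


Syndrome = 0: no error detected

Data: 11000111101 (no errors)


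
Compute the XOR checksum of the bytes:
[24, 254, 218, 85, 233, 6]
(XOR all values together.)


XOR chain: 24 ^ 254 ^ 218 ^ 85 ^ 233 ^ 6 = 134

134


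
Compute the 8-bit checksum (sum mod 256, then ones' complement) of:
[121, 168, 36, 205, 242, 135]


Sum = 907 mod 256 = 139
Complement = 116

116


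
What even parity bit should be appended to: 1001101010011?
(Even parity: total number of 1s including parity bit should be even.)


Number of 1s in data: 7
Parity bit: 1

1


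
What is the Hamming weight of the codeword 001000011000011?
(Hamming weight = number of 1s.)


Counting 1s in 001000011000011

5


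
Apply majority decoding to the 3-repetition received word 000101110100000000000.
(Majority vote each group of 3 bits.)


Groups: 000, 101, 110, 100, 000, 000, 000
Majority votes: 0110000

0110000


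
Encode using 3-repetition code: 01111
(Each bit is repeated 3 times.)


Each bit -> 3 copies

000111111111111


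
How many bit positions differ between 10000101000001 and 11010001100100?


XOR: 01010100100101
Count of 1s: 6

6


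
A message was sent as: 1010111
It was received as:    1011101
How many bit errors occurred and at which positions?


XOR: 0001010

2 error(s) at position(s): 3, 5


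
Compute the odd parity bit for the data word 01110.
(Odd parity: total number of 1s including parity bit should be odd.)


Number of 1s in data: 3
Parity bit: 0

0


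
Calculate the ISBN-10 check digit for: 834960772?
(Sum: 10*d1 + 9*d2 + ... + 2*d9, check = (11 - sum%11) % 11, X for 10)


Weighted sum: 291
291 mod 11 = 5

Check digit: 6


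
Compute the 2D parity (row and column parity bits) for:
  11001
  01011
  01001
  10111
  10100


Row parities: 11000
Column parities: 11000

Row P: 11000, Col P: 11000, Corner: 0


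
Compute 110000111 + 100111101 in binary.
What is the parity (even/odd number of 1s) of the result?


110000111 = 391
100111101 = 317
Sum = 708 = 1011000100
1s count = 4

even parity (4 ones in 1011000100)


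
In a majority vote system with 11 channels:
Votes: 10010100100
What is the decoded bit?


Ones: 4 out of 11
Threshold: 6

0 (4/11 voted 1)


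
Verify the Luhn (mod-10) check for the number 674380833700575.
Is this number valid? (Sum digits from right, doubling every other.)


Luhn sum = 66
66 mod 10 = 6

Invalid (Luhn sum mod 10 = 6)


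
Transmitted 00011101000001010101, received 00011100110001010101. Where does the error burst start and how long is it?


XOR: 00000001110000000000

Burst at position 7, length 3


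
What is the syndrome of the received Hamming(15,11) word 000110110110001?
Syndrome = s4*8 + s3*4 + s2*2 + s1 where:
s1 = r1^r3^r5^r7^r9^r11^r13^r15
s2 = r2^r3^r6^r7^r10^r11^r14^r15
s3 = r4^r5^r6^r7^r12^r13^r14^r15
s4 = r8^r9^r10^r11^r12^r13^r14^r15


s1=0, s2=0, s3=0, s4=0

Syndrome = 0 (no error)


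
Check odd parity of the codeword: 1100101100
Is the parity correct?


Number of 1s: 5

Yes, parity is correct (5 ones)


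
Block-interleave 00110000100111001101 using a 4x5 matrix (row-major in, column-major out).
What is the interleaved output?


Matrix:
  00110
  00010
  01110
  01101
Read columns: 00000011101111100001

00000011101111100001


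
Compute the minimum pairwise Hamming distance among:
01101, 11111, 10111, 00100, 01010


Comparing all pairs, minimum distance: 1
Can detect 0 errors, correct 0 errors

1


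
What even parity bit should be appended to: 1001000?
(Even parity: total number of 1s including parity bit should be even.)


Number of 1s in data: 2
Parity bit: 0

0


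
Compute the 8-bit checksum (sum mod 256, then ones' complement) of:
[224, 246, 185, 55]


Sum = 710 mod 256 = 198
Complement = 57

57


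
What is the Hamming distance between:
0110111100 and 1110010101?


XOR: 1000101001
Count of 1s: 4

4


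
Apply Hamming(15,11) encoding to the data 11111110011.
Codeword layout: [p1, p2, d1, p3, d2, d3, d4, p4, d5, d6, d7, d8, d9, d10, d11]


Parity bits: p1=0, p2=1, p3=1, p4=1

011111111110011


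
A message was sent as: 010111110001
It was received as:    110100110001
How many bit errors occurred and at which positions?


XOR: 100011000000

3 error(s) at position(s): 0, 4, 5


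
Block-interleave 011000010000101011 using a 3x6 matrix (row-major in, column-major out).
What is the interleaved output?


Matrix:
  011000
  010000
  101011
Read columns: 001110101000001001

001110101000001001


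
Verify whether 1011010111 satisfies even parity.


Number of 1s: 7

No, parity error (7 ones)


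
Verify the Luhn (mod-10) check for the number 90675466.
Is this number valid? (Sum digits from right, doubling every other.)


Luhn sum = 33
33 mod 10 = 3

Invalid (Luhn sum mod 10 = 3)


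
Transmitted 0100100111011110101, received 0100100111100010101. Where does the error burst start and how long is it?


XOR: 0000000000111100000

Burst at position 10, length 4


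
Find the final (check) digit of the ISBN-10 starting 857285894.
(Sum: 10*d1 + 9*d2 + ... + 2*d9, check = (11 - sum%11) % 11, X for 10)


Weighted sum: 335
335 mod 11 = 5

Check digit: 6


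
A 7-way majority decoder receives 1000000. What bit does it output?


Ones: 1 out of 7
Threshold: 4

0 (1/7 voted 1)


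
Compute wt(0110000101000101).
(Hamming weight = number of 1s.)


Counting 1s in 0110000101000101

6


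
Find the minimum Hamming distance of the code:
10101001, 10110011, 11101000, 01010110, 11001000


Comparing all pairs, minimum distance: 1
Can detect 0 errors, correct 0 errors

1


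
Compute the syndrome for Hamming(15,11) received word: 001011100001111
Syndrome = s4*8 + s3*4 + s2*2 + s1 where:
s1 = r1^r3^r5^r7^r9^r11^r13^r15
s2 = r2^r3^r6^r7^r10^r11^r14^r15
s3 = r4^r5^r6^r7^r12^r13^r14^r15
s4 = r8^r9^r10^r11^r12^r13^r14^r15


s1=1, s2=1, s3=1, s4=0

Syndrome = 7 (error at position 7)


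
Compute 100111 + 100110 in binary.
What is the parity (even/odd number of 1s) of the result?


100111 = 39
100110 = 38
Sum = 77 = 1001101
1s count = 4

even parity (4 ones in 1001101)


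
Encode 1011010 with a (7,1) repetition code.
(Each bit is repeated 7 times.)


Each bit -> 7 copies

1111111000000011111111111111000000011111110000000


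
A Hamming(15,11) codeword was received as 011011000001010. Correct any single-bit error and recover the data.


Syndrome = 0: no error detected

Data: 11100001010 (no errors)


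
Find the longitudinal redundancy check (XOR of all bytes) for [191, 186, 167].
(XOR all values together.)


XOR chain: 191 ^ 186 ^ 167 = 162

162


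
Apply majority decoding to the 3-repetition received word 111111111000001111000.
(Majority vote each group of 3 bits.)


Groups: 111, 111, 111, 000, 001, 111, 000
Majority votes: 1110010

1110010


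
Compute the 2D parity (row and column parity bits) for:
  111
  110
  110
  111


Row parities: 1001
Column parities: 000

Row P: 1001, Col P: 000, Corner: 0


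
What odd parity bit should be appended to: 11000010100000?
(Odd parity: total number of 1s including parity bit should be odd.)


Number of 1s in data: 4
Parity bit: 1

1


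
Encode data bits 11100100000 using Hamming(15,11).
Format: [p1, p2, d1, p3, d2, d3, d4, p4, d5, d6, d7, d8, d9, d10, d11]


Parity bits: p1=0, p2=1, p3=0, p4=1

011011010100000


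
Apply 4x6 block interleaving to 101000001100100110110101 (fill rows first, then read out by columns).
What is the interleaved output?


Matrix:
  101000
  001100
  100110
  110101
Read columns: 101100011100011100100001

101100011100011100100001


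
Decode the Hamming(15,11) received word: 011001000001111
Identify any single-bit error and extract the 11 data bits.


Syndrome = 7: error at position 7

Data: 10110001111 (corrected bit 7)


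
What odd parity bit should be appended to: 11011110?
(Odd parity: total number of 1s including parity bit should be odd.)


Number of 1s in data: 6
Parity bit: 1

1


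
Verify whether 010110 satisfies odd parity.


Number of 1s: 3

Yes, parity is correct (3 ones)


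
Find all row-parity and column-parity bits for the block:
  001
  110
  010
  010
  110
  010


Row parities: 101101
Column parities: 011

Row P: 101101, Col P: 011, Corner: 0


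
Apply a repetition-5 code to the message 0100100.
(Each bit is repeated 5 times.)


Each bit -> 5 copies

00000111110000000000111110000000000


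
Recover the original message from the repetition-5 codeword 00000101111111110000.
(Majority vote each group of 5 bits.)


Groups: 00000, 10111, 11111, 10000
Majority votes: 0110

0110


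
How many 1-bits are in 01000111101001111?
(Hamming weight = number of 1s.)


Counting 1s in 01000111101001111

10


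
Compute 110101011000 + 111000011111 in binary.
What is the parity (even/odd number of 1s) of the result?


110101011000 = 3416
111000011111 = 3615
Sum = 7031 = 1101101110111
1s count = 10

even parity (10 ones in 1101101110111)


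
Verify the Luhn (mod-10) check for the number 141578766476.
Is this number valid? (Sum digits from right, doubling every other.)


Luhn sum = 55
55 mod 10 = 5

Invalid (Luhn sum mod 10 = 5)


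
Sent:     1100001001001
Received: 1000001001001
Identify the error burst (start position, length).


XOR: 0100000000000

Burst at position 1, length 1


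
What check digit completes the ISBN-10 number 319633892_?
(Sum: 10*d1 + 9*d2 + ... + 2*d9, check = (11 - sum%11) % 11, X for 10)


Weighted sum: 249
249 mod 11 = 7

Check digit: 4


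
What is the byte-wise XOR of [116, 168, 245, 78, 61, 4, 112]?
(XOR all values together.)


XOR chain: 116 ^ 168 ^ 245 ^ 78 ^ 61 ^ 4 ^ 112 = 46

46


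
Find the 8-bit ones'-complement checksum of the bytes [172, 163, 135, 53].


Sum = 523 mod 256 = 11
Complement = 244

244


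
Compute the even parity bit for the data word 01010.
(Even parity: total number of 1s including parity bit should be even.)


Number of 1s in data: 2
Parity bit: 0

0


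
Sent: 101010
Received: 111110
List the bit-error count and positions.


XOR: 010100

2 error(s) at position(s): 1, 3


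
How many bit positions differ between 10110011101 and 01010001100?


XOR: 11100010001
Count of 1s: 5

5


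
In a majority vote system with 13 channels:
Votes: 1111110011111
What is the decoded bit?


Ones: 11 out of 13
Threshold: 7

1 (11/13 voted 1)


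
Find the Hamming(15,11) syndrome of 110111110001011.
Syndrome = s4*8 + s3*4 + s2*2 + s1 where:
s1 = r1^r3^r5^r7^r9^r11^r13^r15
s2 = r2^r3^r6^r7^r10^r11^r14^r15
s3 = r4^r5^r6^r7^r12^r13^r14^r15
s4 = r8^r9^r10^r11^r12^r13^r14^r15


s1=0, s2=1, s3=1, s4=0

Syndrome = 6 (error at position 6)


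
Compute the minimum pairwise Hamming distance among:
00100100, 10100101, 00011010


Comparing all pairs, minimum distance: 2
Can detect 1 errors, correct 0 errors

2


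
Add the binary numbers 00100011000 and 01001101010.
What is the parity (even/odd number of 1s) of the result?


00100011000 = 280
01001101010 = 618
Sum = 898 = 1110000010
1s count = 4

even parity (4 ones in 1110000010)


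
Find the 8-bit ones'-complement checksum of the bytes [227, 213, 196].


Sum = 636 mod 256 = 124
Complement = 131

131


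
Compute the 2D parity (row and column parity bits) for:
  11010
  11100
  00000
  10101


Row parities: 1101
Column parities: 10011

Row P: 1101, Col P: 10011, Corner: 1


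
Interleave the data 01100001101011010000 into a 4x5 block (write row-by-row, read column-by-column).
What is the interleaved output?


Matrix:
  01100
  00110
  10110
  10000
Read columns: 00111000111001100000

00111000111001100000


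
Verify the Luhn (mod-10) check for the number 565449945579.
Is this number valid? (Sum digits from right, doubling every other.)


Luhn sum = 62
62 mod 10 = 2

Invalid (Luhn sum mod 10 = 2)


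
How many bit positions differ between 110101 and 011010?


XOR: 101111
Count of 1s: 5

5


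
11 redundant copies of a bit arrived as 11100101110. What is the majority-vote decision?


Ones: 7 out of 11
Threshold: 6

1 (7/11 voted 1)


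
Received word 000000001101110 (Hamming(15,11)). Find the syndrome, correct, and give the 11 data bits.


Syndrome = 12: error at position 12

Data: 00001100110 (corrected bit 12)


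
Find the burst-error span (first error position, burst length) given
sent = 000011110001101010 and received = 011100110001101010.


XOR: 011111000000000000

Burst at position 1, length 5


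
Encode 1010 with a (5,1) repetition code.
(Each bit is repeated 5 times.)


Each bit -> 5 copies

11111000001111100000


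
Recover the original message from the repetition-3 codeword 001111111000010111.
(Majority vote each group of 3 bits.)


Groups: 001, 111, 111, 000, 010, 111
Majority votes: 011001

011001


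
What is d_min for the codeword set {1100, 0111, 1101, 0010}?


Comparing all pairs, minimum distance: 1
Can detect 0 errors, correct 0 errors

1


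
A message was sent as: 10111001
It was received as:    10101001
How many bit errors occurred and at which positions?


XOR: 00010000

1 error(s) at position(s): 3


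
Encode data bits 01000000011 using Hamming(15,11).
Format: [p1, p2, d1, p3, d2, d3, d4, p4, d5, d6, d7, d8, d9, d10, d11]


Parity bits: p1=0, p2=0, p3=1, p4=0

000110000000011


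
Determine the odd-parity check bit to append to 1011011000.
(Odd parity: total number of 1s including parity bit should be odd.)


Number of 1s in data: 5
Parity bit: 0

0


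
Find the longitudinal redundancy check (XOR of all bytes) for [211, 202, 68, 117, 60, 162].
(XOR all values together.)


XOR chain: 211 ^ 202 ^ 68 ^ 117 ^ 60 ^ 162 = 182

182


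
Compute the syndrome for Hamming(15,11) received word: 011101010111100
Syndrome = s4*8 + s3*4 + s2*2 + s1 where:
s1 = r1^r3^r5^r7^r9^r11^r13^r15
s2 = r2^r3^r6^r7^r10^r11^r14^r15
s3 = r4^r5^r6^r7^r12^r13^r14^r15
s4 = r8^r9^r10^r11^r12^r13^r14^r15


s1=1, s2=1, s3=0, s4=1

Syndrome = 11 (error at position 11)


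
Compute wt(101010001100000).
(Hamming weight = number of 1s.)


Counting 1s in 101010001100000

5


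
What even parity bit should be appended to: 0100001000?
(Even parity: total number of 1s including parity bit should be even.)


Number of 1s in data: 2
Parity bit: 0

0


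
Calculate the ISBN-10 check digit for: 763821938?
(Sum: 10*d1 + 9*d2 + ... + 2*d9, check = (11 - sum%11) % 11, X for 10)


Weighted sum: 282
282 mod 11 = 7

Check digit: 4


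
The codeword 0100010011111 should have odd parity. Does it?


Number of 1s: 7

Yes, parity is correct (7 ones)


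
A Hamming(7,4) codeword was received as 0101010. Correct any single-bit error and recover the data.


Syndrome = 0: no error detected

Data: 0010 (no errors)


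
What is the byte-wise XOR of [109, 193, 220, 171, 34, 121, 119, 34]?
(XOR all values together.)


XOR chain: 109 ^ 193 ^ 220 ^ 171 ^ 34 ^ 121 ^ 119 ^ 34 = 213

213


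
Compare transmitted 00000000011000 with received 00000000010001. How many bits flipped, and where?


XOR: 00000000001001

2 error(s) at position(s): 10, 13


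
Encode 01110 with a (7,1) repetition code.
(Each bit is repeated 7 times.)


Each bit -> 7 copies

00000001111111111111111111110000000


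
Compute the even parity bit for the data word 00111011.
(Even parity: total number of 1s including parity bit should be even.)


Number of 1s in data: 5
Parity bit: 1

1


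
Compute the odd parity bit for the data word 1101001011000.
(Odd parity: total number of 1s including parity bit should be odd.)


Number of 1s in data: 6
Parity bit: 1

1


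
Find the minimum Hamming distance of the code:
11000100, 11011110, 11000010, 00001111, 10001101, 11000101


Comparing all pairs, minimum distance: 1
Can detect 0 errors, correct 0 errors

1


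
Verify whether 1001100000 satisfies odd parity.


Number of 1s: 3

Yes, parity is correct (3 ones)


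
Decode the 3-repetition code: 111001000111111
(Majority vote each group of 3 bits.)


Groups: 111, 001, 000, 111, 111
Majority votes: 10011

10011


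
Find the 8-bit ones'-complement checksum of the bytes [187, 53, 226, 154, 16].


Sum = 636 mod 256 = 124
Complement = 131

131


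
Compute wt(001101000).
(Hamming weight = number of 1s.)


Counting 1s in 001101000

3


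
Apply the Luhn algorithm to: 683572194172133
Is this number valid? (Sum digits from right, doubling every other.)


Luhn sum = 65
65 mod 10 = 5

Invalid (Luhn sum mod 10 = 5)


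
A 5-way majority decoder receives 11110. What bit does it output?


Ones: 4 out of 5
Threshold: 3

1 (4/5 voted 1)


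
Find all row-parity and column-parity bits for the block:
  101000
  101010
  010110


Row parities: 011
Column parities: 010100

Row P: 011, Col P: 010100, Corner: 0


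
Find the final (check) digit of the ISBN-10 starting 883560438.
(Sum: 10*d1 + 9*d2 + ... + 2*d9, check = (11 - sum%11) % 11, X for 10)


Weighted sum: 288
288 mod 11 = 2

Check digit: 9


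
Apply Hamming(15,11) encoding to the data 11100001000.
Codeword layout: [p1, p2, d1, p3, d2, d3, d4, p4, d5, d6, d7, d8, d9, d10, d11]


Parity bits: p1=0, p2=0, p3=1, p4=1

001111010001000


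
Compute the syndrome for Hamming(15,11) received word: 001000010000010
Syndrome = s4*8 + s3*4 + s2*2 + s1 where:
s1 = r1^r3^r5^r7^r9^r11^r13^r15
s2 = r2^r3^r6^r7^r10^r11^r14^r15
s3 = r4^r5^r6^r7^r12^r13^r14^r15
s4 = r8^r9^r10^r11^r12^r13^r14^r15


s1=1, s2=0, s3=1, s4=0

Syndrome = 5 (error at position 5)


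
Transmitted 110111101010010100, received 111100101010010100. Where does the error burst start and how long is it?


XOR: 001011000000000000

Burst at position 2, length 4


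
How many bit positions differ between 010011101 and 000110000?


XOR: 010101101
Count of 1s: 5

5


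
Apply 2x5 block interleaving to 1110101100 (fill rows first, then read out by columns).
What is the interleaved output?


Matrix:
  11101
  01100
Read columns: 1011110010

1011110010


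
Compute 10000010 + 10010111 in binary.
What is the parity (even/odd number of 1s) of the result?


10000010 = 130
10010111 = 151
Sum = 281 = 100011001
1s count = 4

even parity (4 ones in 100011001)


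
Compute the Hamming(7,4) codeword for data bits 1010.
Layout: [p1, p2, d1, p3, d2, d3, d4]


Parity bits: p1=1, p2=0, p3=1

1011010


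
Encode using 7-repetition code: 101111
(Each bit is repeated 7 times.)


Each bit -> 7 copies

111111100000001111111111111111111111111111


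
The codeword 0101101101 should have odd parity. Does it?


Number of 1s: 6

No, parity error (6 ones)


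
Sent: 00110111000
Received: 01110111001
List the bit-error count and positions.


XOR: 01000000001

2 error(s) at position(s): 1, 10


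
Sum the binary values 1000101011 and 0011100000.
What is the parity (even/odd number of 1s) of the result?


1000101011 = 555
0011100000 = 224
Sum = 779 = 1100001011
1s count = 5

odd parity (5 ones in 1100001011)


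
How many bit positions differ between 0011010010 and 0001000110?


XOR: 0010010100
Count of 1s: 3

3


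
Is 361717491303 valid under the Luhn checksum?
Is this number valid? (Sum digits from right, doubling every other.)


Luhn sum = 55
55 mod 10 = 5

Invalid (Luhn sum mod 10 = 5)


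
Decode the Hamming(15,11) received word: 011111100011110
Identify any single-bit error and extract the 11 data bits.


Syndrome = 5: error at position 5

Data: 10110011110 (corrected bit 5)


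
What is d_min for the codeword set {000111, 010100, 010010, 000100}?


Comparing all pairs, minimum distance: 1
Can detect 0 errors, correct 0 errors

1


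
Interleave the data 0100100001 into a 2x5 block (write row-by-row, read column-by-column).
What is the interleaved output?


Matrix:
  01001
  00001
Read columns: 0010000011

0010000011


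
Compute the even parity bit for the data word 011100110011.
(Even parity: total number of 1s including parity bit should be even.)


Number of 1s in data: 7
Parity bit: 1

1


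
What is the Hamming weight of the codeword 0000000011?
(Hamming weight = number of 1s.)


Counting 1s in 0000000011

2


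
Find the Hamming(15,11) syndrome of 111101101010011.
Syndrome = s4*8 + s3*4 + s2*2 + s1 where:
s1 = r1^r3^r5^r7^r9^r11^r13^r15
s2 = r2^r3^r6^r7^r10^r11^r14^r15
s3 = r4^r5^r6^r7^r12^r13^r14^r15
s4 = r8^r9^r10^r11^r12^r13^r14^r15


s1=0, s2=1, s3=1, s4=0

Syndrome = 6 (error at position 6)


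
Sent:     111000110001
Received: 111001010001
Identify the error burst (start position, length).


XOR: 000001100000

Burst at position 5, length 2


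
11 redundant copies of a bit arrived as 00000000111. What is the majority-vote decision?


Ones: 3 out of 11
Threshold: 6

0 (3/11 voted 1)


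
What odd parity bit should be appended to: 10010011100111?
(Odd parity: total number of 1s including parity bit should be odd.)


Number of 1s in data: 8
Parity bit: 1

1


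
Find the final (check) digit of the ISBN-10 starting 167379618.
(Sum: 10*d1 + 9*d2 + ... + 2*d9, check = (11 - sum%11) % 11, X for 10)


Weighted sum: 271
271 mod 11 = 7

Check digit: 4


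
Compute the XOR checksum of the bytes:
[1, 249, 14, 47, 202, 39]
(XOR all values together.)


XOR chain: 1 ^ 249 ^ 14 ^ 47 ^ 202 ^ 39 = 52

52


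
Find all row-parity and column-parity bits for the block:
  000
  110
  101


Row parities: 000
Column parities: 011

Row P: 000, Col P: 011, Corner: 0


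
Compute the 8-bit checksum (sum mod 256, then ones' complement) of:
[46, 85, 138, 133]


Sum = 402 mod 256 = 146
Complement = 109

109


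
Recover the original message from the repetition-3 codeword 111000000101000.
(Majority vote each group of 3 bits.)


Groups: 111, 000, 000, 101, 000
Majority votes: 10010

10010


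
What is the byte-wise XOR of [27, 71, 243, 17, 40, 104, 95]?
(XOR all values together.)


XOR chain: 27 ^ 71 ^ 243 ^ 17 ^ 40 ^ 104 ^ 95 = 161

161


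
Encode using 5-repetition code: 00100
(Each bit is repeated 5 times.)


Each bit -> 5 copies

0000000000111110000000000


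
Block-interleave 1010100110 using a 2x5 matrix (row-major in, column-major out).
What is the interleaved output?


Matrix:
  10101
  00110
Read columns: 1000110110

1000110110


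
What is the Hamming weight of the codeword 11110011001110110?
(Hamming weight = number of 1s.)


Counting 1s in 11110011001110110

11


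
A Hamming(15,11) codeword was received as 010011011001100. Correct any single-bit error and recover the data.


Syndrome = 1: error at position 1

Data: 01101001100 (corrected bit 1)


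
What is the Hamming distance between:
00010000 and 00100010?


XOR: 00110010
Count of 1s: 3

3


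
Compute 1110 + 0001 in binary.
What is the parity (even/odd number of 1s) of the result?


1110 = 14
0001 = 1
Sum = 15 = 1111
1s count = 4

even parity (4 ones in 1111)


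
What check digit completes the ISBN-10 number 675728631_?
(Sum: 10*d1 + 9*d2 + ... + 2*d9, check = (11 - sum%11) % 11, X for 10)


Weighted sum: 299
299 mod 11 = 2

Check digit: 9


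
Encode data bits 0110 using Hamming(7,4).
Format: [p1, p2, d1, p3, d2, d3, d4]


Parity bits: p1=1, p2=1, p3=0

1100110


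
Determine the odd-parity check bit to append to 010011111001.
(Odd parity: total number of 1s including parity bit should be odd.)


Number of 1s in data: 7
Parity bit: 0

0


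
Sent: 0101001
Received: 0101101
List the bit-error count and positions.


XOR: 0000100

1 error(s) at position(s): 4


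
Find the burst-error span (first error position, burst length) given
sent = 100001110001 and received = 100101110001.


XOR: 000100000000

Burst at position 3, length 1


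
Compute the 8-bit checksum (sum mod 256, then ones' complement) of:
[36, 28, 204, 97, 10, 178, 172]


Sum = 725 mod 256 = 213
Complement = 42

42


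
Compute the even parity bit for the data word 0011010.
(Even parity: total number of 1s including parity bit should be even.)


Number of 1s in data: 3
Parity bit: 1

1


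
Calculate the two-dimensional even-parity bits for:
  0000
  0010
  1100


Row parities: 010
Column parities: 1110

Row P: 010, Col P: 1110, Corner: 1


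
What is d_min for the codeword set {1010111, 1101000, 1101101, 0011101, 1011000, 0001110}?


Comparing all pairs, minimum distance: 2
Can detect 1 errors, correct 0 errors

2


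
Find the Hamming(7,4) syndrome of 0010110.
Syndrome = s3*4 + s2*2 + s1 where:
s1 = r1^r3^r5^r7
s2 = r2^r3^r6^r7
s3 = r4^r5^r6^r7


s1=0, s2=0, s3=0

Syndrome = 0 (no error)


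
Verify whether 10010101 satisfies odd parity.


Number of 1s: 4

No, parity error (4 ones)


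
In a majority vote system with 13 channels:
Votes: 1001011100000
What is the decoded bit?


Ones: 5 out of 13
Threshold: 7

0 (5/13 voted 1)


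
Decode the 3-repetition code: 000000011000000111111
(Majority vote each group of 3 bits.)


Groups: 000, 000, 011, 000, 000, 111, 111
Majority votes: 0010011

0010011


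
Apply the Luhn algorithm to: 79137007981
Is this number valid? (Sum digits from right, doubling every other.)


Luhn sum = 52
52 mod 10 = 2

Invalid (Luhn sum mod 10 = 2)


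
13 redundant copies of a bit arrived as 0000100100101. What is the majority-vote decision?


Ones: 4 out of 13
Threshold: 7

0 (4/13 voted 1)


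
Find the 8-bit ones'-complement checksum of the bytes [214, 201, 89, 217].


Sum = 721 mod 256 = 209
Complement = 46

46


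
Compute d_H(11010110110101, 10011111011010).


XOR: 01001001101111
Count of 1s: 8

8


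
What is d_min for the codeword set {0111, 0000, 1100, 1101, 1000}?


Comparing all pairs, minimum distance: 1
Can detect 0 errors, correct 0 errors

1


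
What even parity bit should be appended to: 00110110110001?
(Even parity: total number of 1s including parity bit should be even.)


Number of 1s in data: 7
Parity bit: 1

1


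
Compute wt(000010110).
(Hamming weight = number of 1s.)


Counting 1s in 000010110

3


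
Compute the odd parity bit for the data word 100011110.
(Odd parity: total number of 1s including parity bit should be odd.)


Number of 1s in data: 5
Parity bit: 0

0


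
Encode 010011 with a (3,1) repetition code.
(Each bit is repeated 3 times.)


Each bit -> 3 copies

000111000000111111


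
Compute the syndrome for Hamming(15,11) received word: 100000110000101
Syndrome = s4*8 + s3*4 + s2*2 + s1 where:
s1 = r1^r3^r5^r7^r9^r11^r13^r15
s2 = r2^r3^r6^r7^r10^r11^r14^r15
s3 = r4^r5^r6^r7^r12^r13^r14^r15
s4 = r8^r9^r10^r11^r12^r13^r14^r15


s1=0, s2=0, s3=1, s4=1

Syndrome = 12 (error at position 12)


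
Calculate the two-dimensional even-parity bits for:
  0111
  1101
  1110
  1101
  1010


Row parities: 11110
Column parities: 0011

Row P: 11110, Col P: 0011, Corner: 0


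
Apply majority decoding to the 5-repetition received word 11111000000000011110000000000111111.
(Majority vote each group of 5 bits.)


Groups: 11111, 00000, 00000, 11110, 00000, 00001, 11111
Majority votes: 1001001

1001001


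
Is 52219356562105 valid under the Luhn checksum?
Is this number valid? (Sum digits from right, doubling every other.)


Luhn sum = 44
44 mod 10 = 4

Invalid (Luhn sum mod 10 = 4)


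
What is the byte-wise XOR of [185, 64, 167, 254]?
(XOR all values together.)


XOR chain: 185 ^ 64 ^ 167 ^ 254 = 160

160


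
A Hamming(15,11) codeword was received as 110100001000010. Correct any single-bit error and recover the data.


Syndrome = 0: no error detected

Data: 00001000010 (no errors)


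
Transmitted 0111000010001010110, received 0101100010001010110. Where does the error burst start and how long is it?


XOR: 0010100000000000000

Burst at position 2, length 3


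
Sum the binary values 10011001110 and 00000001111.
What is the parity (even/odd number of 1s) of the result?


10011001110 = 1230
00000001111 = 15
Sum = 1245 = 10011011101
1s count = 7

odd parity (7 ones in 10011011101)


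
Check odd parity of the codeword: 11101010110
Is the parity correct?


Number of 1s: 7

Yes, parity is correct (7 ones)


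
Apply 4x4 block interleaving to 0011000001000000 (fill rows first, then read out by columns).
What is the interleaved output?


Matrix:
  0011
  0000
  0100
  0000
Read columns: 0000001010001000

0000001010001000


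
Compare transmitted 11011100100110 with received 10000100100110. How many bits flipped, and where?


XOR: 01011000000000

3 error(s) at position(s): 1, 3, 4


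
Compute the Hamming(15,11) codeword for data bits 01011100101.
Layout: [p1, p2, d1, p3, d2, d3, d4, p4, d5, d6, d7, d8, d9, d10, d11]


Parity bits: p1=1, p2=1, p3=0, p4=0

110010101100101


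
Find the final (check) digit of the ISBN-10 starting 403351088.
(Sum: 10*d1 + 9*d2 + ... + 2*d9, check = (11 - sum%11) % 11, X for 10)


Weighted sum: 160
160 mod 11 = 6

Check digit: 5


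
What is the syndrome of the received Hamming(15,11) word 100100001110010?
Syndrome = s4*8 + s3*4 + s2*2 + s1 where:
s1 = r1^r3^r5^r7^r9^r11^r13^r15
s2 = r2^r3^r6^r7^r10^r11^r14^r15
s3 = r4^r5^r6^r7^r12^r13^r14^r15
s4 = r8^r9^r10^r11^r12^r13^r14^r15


s1=1, s2=1, s3=0, s4=0

Syndrome = 3 (error at position 3)


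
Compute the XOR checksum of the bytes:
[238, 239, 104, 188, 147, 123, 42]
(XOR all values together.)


XOR chain: 238 ^ 239 ^ 104 ^ 188 ^ 147 ^ 123 ^ 42 = 23

23


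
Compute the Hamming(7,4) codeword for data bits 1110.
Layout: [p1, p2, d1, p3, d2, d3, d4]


Parity bits: p1=0, p2=0, p3=0

0010110


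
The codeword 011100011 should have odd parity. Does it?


Number of 1s: 5

Yes, parity is correct (5 ones)


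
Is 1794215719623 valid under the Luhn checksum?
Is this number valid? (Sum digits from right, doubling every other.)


Luhn sum = 60
60 mod 10 = 0

Valid (Luhn sum mod 10 = 0)


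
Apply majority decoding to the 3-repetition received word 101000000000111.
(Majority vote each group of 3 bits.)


Groups: 101, 000, 000, 000, 111
Majority votes: 10001

10001


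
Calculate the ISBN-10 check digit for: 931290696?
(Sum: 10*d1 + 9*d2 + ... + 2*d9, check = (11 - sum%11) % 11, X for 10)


Weighted sum: 256
256 mod 11 = 3

Check digit: 8


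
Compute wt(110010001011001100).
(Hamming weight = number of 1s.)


Counting 1s in 110010001011001100

8


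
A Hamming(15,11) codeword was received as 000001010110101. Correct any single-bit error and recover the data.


Syndrome = 13: error at position 13

Data: 00100110001 (corrected bit 13)


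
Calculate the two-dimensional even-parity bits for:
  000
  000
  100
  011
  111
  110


Row parities: 001010
Column parities: 110

Row P: 001010, Col P: 110, Corner: 0


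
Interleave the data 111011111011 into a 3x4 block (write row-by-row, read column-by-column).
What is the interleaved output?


Matrix:
  1110
  1111
  1011
Read columns: 111110111011

111110111011


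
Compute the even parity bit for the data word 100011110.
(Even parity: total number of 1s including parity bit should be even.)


Number of 1s in data: 5
Parity bit: 1

1


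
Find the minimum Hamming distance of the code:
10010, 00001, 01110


Comparing all pairs, minimum distance: 3
Can detect 2 errors, correct 1 errors

3


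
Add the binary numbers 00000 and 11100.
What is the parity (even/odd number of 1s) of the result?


00000 = 0
11100 = 28
Sum = 28 = 11100
1s count = 3

odd parity (3 ones in 11100)


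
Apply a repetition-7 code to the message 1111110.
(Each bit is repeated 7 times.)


Each bit -> 7 copies

1111111111111111111111111111111111111111110000000


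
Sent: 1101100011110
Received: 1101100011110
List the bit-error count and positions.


XOR: 0000000000000

0 errors (received matches sent)


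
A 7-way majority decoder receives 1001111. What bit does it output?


Ones: 5 out of 7
Threshold: 4

1 (5/7 voted 1)


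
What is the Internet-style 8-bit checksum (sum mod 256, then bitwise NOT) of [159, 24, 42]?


Sum = 225 mod 256 = 225
Complement = 30

30


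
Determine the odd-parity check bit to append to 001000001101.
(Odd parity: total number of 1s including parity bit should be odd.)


Number of 1s in data: 4
Parity bit: 1

1


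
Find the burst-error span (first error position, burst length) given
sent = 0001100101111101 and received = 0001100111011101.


XOR: 0000000010100000

Burst at position 8, length 3


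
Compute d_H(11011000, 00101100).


XOR: 11110100
Count of 1s: 5

5


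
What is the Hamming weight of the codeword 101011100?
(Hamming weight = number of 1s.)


Counting 1s in 101011100

5


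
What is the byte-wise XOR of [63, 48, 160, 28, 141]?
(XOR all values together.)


XOR chain: 63 ^ 48 ^ 160 ^ 28 ^ 141 = 62

62


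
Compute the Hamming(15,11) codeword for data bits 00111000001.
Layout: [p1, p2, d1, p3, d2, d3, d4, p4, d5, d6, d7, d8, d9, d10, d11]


Parity bits: p1=1, p2=1, p3=1, p4=0

110101101000001


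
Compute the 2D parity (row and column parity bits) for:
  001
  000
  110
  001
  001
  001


Row parities: 100111
Column parities: 110

Row P: 100111, Col P: 110, Corner: 0


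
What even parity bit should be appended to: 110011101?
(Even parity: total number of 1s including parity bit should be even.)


Number of 1s in data: 6
Parity bit: 0

0


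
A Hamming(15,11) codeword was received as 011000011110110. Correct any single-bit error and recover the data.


Syndrome = 2: error at position 2

Data: 10001110110 (corrected bit 2)


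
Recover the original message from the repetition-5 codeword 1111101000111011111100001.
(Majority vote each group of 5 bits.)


Groups: 11111, 01000, 11101, 11111, 00001
Majority votes: 10110

10110


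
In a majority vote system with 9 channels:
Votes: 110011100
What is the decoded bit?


Ones: 5 out of 9
Threshold: 5

1 (5/9 voted 1)


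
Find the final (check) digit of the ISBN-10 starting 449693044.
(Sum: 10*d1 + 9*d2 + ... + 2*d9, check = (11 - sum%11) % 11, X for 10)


Weighted sum: 279
279 mod 11 = 4

Check digit: 7


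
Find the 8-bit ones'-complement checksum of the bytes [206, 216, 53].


Sum = 475 mod 256 = 219
Complement = 36

36


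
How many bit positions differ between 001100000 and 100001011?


XOR: 101101011
Count of 1s: 6

6


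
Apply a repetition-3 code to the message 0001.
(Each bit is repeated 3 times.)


Each bit -> 3 copies

000000000111


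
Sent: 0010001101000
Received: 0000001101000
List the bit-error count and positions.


XOR: 0010000000000

1 error(s) at position(s): 2


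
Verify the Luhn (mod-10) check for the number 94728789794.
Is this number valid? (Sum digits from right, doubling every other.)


Luhn sum = 78
78 mod 10 = 8

Invalid (Luhn sum mod 10 = 8)


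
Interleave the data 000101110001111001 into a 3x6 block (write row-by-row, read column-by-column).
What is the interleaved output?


Matrix:
  000101
  110001
  111001
Read columns: 011011001100000111

011011001100000111


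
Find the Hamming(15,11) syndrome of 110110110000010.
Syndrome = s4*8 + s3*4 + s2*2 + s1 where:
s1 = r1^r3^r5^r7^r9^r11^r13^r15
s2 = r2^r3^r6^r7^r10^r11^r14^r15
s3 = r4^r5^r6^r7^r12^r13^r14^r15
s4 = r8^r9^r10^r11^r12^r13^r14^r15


s1=1, s2=1, s3=0, s4=0

Syndrome = 3 (error at position 3)


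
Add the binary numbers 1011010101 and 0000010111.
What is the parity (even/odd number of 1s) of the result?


1011010101 = 725
0000010111 = 23
Sum = 748 = 1011101100
1s count = 6

even parity (6 ones in 1011101100)


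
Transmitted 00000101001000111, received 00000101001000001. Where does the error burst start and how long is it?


XOR: 00000000000000110

Burst at position 14, length 2


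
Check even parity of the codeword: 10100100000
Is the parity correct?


Number of 1s: 3

No, parity error (3 ones)


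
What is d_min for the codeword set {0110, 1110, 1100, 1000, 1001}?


Comparing all pairs, minimum distance: 1
Can detect 0 errors, correct 0 errors

1


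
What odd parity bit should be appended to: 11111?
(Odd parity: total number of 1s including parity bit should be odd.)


Number of 1s in data: 5
Parity bit: 0

0


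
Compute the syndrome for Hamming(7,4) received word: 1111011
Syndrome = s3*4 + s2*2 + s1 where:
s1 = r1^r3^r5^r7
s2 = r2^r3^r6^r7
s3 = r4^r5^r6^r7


s1=1, s2=0, s3=1

Syndrome = 5 (error at position 5)


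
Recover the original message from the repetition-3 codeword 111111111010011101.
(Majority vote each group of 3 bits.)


Groups: 111, 111, 111, 010, 011, 101
Majority votes: 111011

111011


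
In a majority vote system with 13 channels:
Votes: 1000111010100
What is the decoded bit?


Ones: 6 out of 13
Threshold: 7

0 (6/13 voted 1)


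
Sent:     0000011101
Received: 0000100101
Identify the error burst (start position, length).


XOR: 0000111000

Burst at position 4, length 3


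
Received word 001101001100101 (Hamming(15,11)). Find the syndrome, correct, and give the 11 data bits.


Syndrome = 0: no error detected

Data: 10101100101 (no errors)


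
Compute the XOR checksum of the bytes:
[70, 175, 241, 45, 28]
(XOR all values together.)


XOR chain: 70 ^ 175 ^ 241 ^ 45 ^ 28 = 41

41
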